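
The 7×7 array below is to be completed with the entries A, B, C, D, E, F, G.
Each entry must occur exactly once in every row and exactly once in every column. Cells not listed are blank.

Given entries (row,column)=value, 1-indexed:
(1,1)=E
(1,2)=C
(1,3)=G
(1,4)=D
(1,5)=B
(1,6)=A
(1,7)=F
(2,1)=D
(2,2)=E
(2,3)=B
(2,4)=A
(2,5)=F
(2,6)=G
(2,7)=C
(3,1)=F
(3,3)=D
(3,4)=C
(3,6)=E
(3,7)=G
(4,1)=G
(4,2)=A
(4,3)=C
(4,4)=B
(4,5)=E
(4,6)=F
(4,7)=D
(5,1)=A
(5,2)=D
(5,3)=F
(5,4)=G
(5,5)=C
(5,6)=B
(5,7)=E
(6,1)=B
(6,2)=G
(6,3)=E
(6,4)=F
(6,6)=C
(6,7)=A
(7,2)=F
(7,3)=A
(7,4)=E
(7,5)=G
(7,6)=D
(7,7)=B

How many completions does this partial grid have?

1

Row 3, column 2: eliminating its row and column leaves {B}.
Row 3, column 5: eliminating its row and column leaves {A}.
Row 6, column 5: eliminating its row and column leaves {D}.
Row 7, column 1: eliminating its row and column leaves {C}.
Only one assignment across all blanks avoids any row or column repeat, giving 1 completion.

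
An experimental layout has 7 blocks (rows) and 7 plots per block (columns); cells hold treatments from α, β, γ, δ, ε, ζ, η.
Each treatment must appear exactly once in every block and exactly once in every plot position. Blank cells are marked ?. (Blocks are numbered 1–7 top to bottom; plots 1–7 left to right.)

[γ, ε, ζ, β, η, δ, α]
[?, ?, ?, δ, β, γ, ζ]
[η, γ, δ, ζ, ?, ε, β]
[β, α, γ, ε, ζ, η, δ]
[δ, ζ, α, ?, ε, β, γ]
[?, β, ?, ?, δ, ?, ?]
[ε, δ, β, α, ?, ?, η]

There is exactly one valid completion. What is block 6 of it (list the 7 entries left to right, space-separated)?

Block 6, plot 7: block 6 has {β, δ} and plot 7 has {α, β, γ, δ, ζ, η}, leaving only ε.
Block 6, plot 3: block 6 has {β, δ, ε} and plot 3 has {α, β, γ, δ, ζ}, leaving only η.
Block 6, plot 4: block 6 has {β, δ, ε, η} and plot 4 has {α, β, δ, ε, ζ}, leaving only γ.
Block 2, plot 1: block 2 has {β, γ, δ, ζ} and plot 1 has {β, γ, δ, ε, η}, leaving only α.
Block 6, plot 1: block 6 has {β, γ, δ, ε, η} and plot 1 has {α, β, γ, δ, ε, η}, leaving only ζ.
Block 6, plot 6: block 6 has {β, γ, δ, ε, ζ, η} and plot 6 has {β, γ, δ, ε, η}, leaving only α.
So block 6 reads: ζ β η γ δ α ε.

ζ β η γ δ α ε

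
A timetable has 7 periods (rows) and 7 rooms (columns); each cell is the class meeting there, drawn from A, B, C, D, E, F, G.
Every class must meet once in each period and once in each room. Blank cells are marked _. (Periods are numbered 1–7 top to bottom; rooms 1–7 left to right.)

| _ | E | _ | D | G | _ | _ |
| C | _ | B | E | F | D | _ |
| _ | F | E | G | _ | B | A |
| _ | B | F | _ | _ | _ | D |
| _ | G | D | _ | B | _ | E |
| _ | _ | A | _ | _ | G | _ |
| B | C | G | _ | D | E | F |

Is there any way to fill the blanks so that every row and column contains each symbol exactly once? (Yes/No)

Period 1, room 3: period 1 has {D, E, G} and room 3 has {A, B, D, E, F, G}, so it must be C.
Period 1, room 7: period 1 has {C, D, E, G} and room 7 has {A, D, E, F}, so it must be B.
Period 2, room 2: period 2 has {B, C, D, E, F} and room 2 has {B, C, E, F, G}, so it must be A.
Period 2, room 7: period 2 has {A, B, C, D, E, F} and room 7 has {A, B, D, E, F}, so it must be G.
Period 3, room 1: period 3 has {A, B, E, F, G} and room 1 has {B, C}, so it must be D.
Period 3, room 5: period 3 has {A, B, D, E, F, G} and room 5 has {B, D, F, G}, so it must be C.
Period 6, room 2: period 6 has {A, G} and room 2 has {A, B, C, E, F, G}, so it must be D.
Period 6, room 5: period 6 has {A, D, G} and room 5 has {B, C, D, F, G}, so it must be E.
Period 4, room 5: period 4 has {B, D, F} and room 5 has {B, C, D, E, F, G}, so it must be A.
Period 4, room 4: period 4 has {A, B, D, F} and room 4 has {D, E, G}, so it must be C.
Now period 4, room 6: period 4 together with room 6 already contain {A, B, C, D, E, F, G} — every symbol — so nothing can go there. The grid has no valid completion.

No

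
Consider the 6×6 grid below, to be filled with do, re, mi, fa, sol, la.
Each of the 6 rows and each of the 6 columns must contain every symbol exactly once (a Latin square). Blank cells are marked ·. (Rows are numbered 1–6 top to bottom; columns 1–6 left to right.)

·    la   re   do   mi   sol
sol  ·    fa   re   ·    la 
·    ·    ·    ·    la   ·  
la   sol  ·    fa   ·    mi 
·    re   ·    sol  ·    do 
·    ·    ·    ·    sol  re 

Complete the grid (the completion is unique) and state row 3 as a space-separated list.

re do sol mi la fa

Row 3, column 4: row 3 has {la} and column 4 has {do, re, fa, sol}, leaving only mi.
Row 3, column 6: row 3 has {mi, la} and column 6 has {do, re, mi, sol, la}, leaving only fa.
Row 3, column 2: row 3 has {mi, fa, la} and column 2 has {re, sol, la}, leaving only do.
Row 3, column 1: row 3 has {do, mi, fa, la} and column 1 has {sol, la}, leaving only re.
Row 3, column 3: row 3 has {do, re, mi, fa, la} and column 3 has {re, fa}, leaving only sol.
So row 3 reads: re do sol mi la fa.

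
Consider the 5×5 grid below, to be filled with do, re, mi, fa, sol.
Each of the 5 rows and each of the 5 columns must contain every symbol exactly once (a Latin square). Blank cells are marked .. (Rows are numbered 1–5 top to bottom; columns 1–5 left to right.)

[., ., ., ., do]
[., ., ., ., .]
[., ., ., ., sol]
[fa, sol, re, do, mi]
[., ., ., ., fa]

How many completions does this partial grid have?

Row 1, column 1: eliminating its row and column leaves {re, mi, sol}.
Row 1, column 2: eliminating its row and column leaves {re, mi, fa}.
Row 1, column 3: eliminating its row and column leaves {mi, fa, sol}.
Row 1, column 4: eliminating its row and column leaves {re, mi, fa, sol}.
Row 2, column 1: eliminating its row and column leaves {do, re, mi, sol}.
Row 2, column 2: eliminating its row and column leaves {do, re, mi, fa}.
Row 2, column 3: eliminating its row and column leaves {do, mi, fa, sol}.
Row 2, column 4: eliminating its row and column leaves {re, mi, fa, sol}.
Row 2, column 5: eliminating its row and column leaves {re}.
Row 3, column 1: eliminating its row and column leaves {do, re, mi}.
Row 3, column 2: eliminating its row and column leaves {do, re, mi, fa}.
Row 3, column 3: eliminating its row and column leaves {do, mi, fa}.
Row 3, column 4: eliminating its row and column leaves {re, mi, fa}.
Row 5, column 1: eliminating its row and column leaves {do, re, mi, sol}.
Row 5, column 2: eliminating its row and column leaves {do, re, mi}.
Row 5, column 3: eliminating its row and column leaves {do, mi, sol}.
Row 5, column 4: eliminating its row and column leaves {re, mi, sol}.
Enumerating the assignments across these blanks that avoid any row or column repeat gives 56 completions.

56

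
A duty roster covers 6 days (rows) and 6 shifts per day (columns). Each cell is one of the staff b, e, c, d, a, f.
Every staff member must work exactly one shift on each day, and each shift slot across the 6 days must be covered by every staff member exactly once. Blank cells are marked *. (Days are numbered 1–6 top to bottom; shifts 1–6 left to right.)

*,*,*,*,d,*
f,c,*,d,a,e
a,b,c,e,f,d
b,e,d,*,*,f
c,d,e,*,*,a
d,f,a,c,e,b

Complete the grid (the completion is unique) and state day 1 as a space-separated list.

e a f b d c

Day 1, shift 1: day 1 has {d} and shift 1 has {b, c, d, a, f}, leaving only e.
Day 1, shift 2: day 1 has {e, d} and shift 2 has {b, e, c, d, f}, leaving only a.
Day 1, shift 6: day 1 has {e, d, a} and shift 6 has {b, e, d, a, f}, leaving only c.
Day 2, shift 3: day 2 has {e, c, d, a, f} and shift 3 has {e, c, d, a}, leaving only b.
Day 1, shift 3: day 1 has {e, c, d, a} and shift 3 has {b, e, c, d, a}, leaving only f.
Day 1, shift 4: day 1 has {e, c, d, a, f} and shift 4 has {e, c, d}, leaving only b.
So day 1 reads: e a f b d c.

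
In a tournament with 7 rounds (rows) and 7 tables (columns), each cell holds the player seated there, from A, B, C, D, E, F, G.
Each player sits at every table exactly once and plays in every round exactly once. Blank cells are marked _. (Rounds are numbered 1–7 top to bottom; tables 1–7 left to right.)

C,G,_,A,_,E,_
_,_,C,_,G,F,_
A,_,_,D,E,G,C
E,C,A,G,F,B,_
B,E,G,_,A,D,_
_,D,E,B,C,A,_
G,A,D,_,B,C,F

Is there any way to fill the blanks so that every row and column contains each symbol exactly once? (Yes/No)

No

Round 5, table 7: round 5 together with table 7 already contain {A, B, C, D, E, F, G} — every symbol — so nothing can go there. The grid has no valid completion.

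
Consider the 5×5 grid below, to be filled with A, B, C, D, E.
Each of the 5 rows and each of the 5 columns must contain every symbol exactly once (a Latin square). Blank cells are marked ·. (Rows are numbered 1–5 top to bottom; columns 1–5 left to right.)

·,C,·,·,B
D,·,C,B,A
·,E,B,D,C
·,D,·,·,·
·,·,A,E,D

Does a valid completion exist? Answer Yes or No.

No

Row 2, column 2: row 2 together with column 2 already contain {A, B, C, D, E} — every symbol — so nothing can go there. The grid has no valid completion.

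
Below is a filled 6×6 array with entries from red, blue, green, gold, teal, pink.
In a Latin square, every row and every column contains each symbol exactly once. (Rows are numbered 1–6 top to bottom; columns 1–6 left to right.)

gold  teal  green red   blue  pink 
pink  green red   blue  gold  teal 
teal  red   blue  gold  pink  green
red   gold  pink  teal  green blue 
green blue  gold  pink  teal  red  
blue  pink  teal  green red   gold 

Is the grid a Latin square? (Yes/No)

Yes

Each row is a permutation of the 6 symbols, and so is each column.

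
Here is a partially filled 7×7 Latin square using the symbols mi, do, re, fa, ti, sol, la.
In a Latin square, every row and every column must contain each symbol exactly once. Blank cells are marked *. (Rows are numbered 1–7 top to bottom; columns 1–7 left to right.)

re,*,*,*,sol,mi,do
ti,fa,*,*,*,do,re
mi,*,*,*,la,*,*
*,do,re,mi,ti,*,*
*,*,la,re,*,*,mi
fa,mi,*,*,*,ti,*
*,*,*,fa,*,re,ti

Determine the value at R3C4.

do

Row 2, column 5: row 2 has {do, re, fa, ti} and column 5 has {ti, sol, la}, leaving only mi.
Row 2, column 3: row 2 has {mi, do, re, fa, ti} and column 3 has {re, la}, leaving only sol.
Row 2, column 4: row 2 has {mi, do, re, fa, ti, sol} and column 4 has {mi, re, fa}, leaving only la.
Row 1, column 4: row 1 has {mi, do, re, sol} and column 4 has {mi, re, fa, la}, leaving only ti.
Row 1, column 2: row 1 has {mi, do, re, ti, sol} and column 2 has {mi, do, fa}, leaving only la.
Row 1, column 3: row 1 has {mi, do, re, ti, sol, la} and column 3 has {re, sol, la}, leaving only fa.
Row 6, column 3: row 6 has {mi, fa, ti} and column 3 has {re, fa, sol, la}, leaving only do.
Row 3, column 3: row 3 has {mi, la} and column 3 has {do, re, fa, sol, la}, leaving only ti.
Row 6, column 4: row 6 has {mi, do, fa, ti} and column 4 has {mi, re, fa, ti, la}, leaving only sol.
Row 3 already has {mi, ti, la} and column 4 already has {mi, re, fa, ti, sol, la}, so row 3, column 4 must be do.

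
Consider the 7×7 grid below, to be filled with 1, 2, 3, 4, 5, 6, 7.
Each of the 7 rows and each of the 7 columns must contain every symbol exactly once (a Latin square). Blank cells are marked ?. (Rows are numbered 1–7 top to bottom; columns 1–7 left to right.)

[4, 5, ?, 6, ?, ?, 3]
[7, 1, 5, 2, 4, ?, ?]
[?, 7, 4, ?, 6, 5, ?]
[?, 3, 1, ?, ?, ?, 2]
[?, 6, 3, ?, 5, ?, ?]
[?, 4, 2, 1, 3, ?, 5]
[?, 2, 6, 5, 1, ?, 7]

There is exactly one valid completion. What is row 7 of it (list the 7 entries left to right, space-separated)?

3 2 6 5 1 4 7

Row 7, column 1: row 7 has {1, 2, 5, 6, 7} and column 1 has {4, 7}, leaving only 3.
Row 7, column 6: row 7 has {1, 2, 3, 5, 6, 7} and column 6 has {5}, leaving only 4.
So row 7 reads: 3 2 6 5 1 4 7.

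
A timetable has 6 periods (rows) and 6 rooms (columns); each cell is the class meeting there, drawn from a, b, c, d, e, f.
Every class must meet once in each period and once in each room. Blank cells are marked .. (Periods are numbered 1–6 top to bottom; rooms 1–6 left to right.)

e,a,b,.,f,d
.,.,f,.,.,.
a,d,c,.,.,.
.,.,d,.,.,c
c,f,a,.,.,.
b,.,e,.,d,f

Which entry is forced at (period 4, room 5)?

a

Period 1, room 4: period 1 has {a, b, d, e, f} and room 4 has {}, leaving only c.
Period 2, room 1: period 2 has {f} and room 1 has {a, b, c, e}, leaving only d.
Period 4, room 1: period 4 has {c, d} and room 1 has {a, b, c, d, e}, leaving only f.
Period 6, room 2: period 6 has {b, d, e, f} and room 2 has {a, d, f}, leaving only c.
Period 6, room 4: period 6 has {b, c, d, e, f} and room 4 has {c}, leaving only a.
Period 4, room 5 is narrowed to {a, b, e}.
If it were b, then period 5, room 5 would be left with no valid symbol.
If it were e, then period 5, room 5 would be left with no valid symbol.
So period 4, room 5 must be a.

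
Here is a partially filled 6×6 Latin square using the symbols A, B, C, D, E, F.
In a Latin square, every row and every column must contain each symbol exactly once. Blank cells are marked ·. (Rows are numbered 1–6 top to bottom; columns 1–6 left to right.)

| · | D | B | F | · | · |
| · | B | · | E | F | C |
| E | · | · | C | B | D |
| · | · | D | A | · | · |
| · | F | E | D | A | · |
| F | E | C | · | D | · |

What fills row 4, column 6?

Row 2, column 3: row 2 has {B, C, E, F} and column 3 has {B, C, D, E}, leaving only A.
Row 2, column 1: row 2 has {A, B, C, E, F} and column 1 has {E, F}, leaving only D.
Row 3, column 2: row 3 has {B, C, D, E} and column 2 has {B, D, E, F}, leaving only A.
Row 3, column 3: row 3 has {A, B, C, D, E} and column 3 has {A, B, C, D, E}, leaving only F.
Row 4, column 2: row 4 has {A, D} and column 2 has {A, B, D, E, F}, leaving only C.
Row 4, column 1: row 4 has {A, C, D} and column 1 has {D, E, F}, leaving only B.
Row 4, column 5: row 4 has {A, B, C, D} and column 5 has {A, B, D, F}, leaving only E.
Row 4 already has {A, B, C, D, E} and column 6 already has {C, D}, so row 4, column 6 must be F.

F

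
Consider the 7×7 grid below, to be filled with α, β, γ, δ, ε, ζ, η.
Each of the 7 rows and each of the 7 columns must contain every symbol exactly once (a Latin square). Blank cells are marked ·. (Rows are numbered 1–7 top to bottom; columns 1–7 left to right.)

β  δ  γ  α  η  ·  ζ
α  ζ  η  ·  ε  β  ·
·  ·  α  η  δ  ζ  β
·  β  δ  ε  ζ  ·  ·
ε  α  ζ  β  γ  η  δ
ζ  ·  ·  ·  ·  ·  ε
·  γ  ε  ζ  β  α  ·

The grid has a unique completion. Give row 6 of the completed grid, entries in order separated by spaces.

Row 6, column 2: row 6 has {ε, ζ} and column 2 has {α, β, γ, δ, ζ}, leaving only η.
Row 6, column 3: row 6 has {ε, ζ, η} and column 3 has {α, γ, δ, ε, ζ, η}, leaving only β.
Row 6, column 5: row 6 has {β, ε, ζ, η} and column 5 has {β, γ, δ, ε, ζ, η}, leaving only α.
Row 1, column 6: row 1 has {α, β, γ, δ, ζ, η} and column 6 has {α, β, ζ, η}, leaving only ε.
Row 2, column 7: row 2 has {α, β, ε, ζ, η} and column 7 has {β, δ, ε, ζ}, leaving only γ.
Row 2, column 4: row 2 has {α, β, γ, ε, ζ, η} and column 4 has {α, β, ε, ζ, η}, leaving only δ.
Row 6, column 4: row 6 has {α, β, ε, ζ, η} and column 4 has {α, β, δ, ε, ζ, η}, leaving only γ.
Row 6, column 6: row 6 has {α, β, γ, ε, ζ, η} and column 6 has {α, β, ε, ζ, η}, leaving only δ.
So row 6 reads: ζ η β γ α δ ε.

ζ η β γ α δ ε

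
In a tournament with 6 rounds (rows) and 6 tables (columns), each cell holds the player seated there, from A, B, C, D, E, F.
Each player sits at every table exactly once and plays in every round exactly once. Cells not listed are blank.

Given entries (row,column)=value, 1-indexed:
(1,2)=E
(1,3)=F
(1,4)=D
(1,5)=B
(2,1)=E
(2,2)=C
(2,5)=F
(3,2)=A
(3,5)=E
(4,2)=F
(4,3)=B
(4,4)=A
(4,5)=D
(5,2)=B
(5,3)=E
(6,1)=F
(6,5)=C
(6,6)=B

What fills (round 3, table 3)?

Round 2, table 4: round 2 has {C, E, F} and table 4 has {A, D}, leaving only B.
Round 4, table 1: round 4 has {A, B, D, F} and table 1 has {E, F}, leaving only C.
Round 1, table 1: round 1 has {B, D, E, F} and table 1 has {C, E, F}, leaving only A.
Round 1, table 6: round 1 has {A, B, D, E, F} and table 6 has {B}, leaving only C.
Round 4, table 6: round 4 has {A, B, C, D, F} and table 6 has {B, C}, leaving only E.
Round 5, table 1: round 5 has {B, E} and table 1 has {A, C, E, F}, leaving only D.
Round 3, table 1: round 3 has {A, E} and table 1 has {A, C, D, E, F}, leaving only B.
Round 5, table 5: round 5 has {B, D, E} and table 5 has {B, C, D, E, F}, leaving only A.
Round 5, table 6: round 5 has {A, B, D, E} and table 6 has {B, C, E}, leaving only F.
Round 3, table 6: round 3 has {A, B, E} and table 6 has {B, C, E, F}, leaving only D.
Round 3 already has {A, B, D, E} and table 3 already has {B, E, F}, so round 3, table 3 must be C.

C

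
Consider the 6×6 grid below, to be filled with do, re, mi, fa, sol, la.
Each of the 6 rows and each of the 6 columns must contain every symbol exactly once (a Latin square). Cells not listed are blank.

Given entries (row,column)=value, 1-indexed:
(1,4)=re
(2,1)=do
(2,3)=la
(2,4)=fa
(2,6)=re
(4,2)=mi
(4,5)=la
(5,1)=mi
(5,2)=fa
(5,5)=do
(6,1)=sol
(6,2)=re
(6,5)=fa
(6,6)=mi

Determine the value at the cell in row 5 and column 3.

re

Row 2, column 2: row 2 has {do, re, fa, la} and column 2 has {re, mi, fa}, leaving only sol.
Row 2, column 5: row 2 has {do, re, fa, sol, la} and column 5 has {do, fa, la}, leaving only mi.
Row 1, column 5: row 1 has {re} and column 5 has {do, mi, fa, la}, leaving only sol.
Row 3, column 5: row 3 has {} and column 5 has {do, mi, fa, sol, la}, leaving only re.
Row 6, column 3: row 6 has {re, mi, fa, sol} and column 3 has {la}, leaving only do.
Row 6, column 4: row 6 has {do, re, mi, fa, sol} and column 4 has {re, fa}, leaving only la.
Row 5, column 4: row 5 has {do, mi, fa} and column 4 has {re, fa, la}, leaving only sol.
Row 5 already has {do, mi, fa, sol} and column 3 already has {do, la}, so row 5, column 3 must be re.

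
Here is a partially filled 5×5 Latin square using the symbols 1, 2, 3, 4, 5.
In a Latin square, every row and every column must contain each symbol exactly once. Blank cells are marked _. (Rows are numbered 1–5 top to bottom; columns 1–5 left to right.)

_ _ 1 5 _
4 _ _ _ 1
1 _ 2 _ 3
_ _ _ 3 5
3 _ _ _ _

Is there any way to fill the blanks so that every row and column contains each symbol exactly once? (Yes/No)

Row 1, column 1: row 1 has {1, 5} and column 1 has {1, 3, 4}, so it must be 2.
Now row 4, column 1: row 4 together with column 1 already contain {1, 2, 3, 4, 5} — every symbol — so nothing can go there. The grid has no valid completion.

No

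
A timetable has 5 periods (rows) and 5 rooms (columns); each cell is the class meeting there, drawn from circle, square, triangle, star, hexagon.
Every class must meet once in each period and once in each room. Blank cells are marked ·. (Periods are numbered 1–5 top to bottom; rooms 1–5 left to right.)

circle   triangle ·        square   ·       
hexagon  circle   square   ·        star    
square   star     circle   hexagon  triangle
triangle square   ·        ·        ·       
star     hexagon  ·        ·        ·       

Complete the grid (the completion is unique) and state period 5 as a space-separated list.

star hexagon triangle circle square

Period 5, room 3: period 5 has {star, hexagon} and room 3 has {circle, square}, leaving only triangle.
Period 5, room 4: period 5 has {triangle, star, hexagon} and room 4 has {square, hexagon}, leaving only circle.
Period 5, room 5: period 5 has {circle, triangle, star, hexagon} and room 5 has {triangle, star}, leaving only square.
So period 5 reads: star hexagon triangle circle square.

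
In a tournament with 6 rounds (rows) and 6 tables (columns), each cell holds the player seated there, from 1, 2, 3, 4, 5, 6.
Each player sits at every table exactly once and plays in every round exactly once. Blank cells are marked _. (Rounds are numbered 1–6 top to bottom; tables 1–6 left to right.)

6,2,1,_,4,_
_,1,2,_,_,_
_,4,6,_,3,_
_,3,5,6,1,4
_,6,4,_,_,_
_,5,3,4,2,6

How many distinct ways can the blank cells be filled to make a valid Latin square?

4

Round 1, table 4: eliminating its round and table leaves {3, 5}.
Round 1, table 6: eliminating its round and table leaves {3, 5}.
Round 2, table 1: eliminating its round and table leaves {3, 4, 5}.
Round 2, table 4: eliminating its round and table leaves {3, 5}.
Round 2, table 5: eliminating its round and table leaves {5, 6}.
Round 2, table 6: eliminating its round and table leaves {3, 5}.
Round 3, table 1: eliminating its round and table leaves {1, 2, 5}.
Round 3, table 4: eliminating its round and table leaves {1, 2, 5}.
Round 3, table 6: eliminating its round and table leaves {1, 2, 5}.
Round 4, table 1: eliminating its round and table leaves {2}.
Round 5, table 1: eliminating its round and table leaves {1, 2, 3, 5}.
Round 5, table 4: eliminating its round and table leaves {1, 2, 3, 5}.
Round 5, table 5: eliminating its round and table leaves {5}.
Round 5, table 6: eliminating its round and table leaves {1, 2, 3, 5}.
Round 6, table 1: eliminating its round and table leaves {1}.
Enumerating the assignments across these blanks that avoid any round or table repeat gives 4 completions.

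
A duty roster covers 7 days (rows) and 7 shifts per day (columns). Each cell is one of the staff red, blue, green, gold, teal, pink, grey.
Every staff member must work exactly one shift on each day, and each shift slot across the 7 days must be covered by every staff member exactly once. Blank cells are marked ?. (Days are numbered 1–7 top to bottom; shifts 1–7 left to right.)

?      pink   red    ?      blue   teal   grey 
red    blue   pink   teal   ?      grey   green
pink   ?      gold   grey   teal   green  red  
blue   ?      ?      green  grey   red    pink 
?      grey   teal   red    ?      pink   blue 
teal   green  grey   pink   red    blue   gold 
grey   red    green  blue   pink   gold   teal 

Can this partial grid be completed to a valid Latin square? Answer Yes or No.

Day 3, shift 2: day 3 together with shift 2 already contain {red, blue, green, gold, teal, pink, grey} — every symbol — so nothing can go there. The grid has no valid completion.

No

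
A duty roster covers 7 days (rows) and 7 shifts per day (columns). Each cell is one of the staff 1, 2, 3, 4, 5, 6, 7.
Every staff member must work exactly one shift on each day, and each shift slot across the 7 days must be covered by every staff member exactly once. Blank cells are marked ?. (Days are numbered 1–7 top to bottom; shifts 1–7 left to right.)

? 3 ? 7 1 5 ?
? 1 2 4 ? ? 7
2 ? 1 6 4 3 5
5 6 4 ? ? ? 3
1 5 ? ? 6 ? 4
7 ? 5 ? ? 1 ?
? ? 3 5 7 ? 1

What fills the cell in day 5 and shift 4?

Day 1, shift 3: day 1 has {1, 3, 5, 7} and shift 3 has {1, 2, 3, 4, 5}, leaving only 6.
Day 1, shift 1: day 1 has {1, 3, 5, 6, 7} and shift 1 has {1, 2, 5, 7}, leaving only 4.
Day 1, shift 7: day 1 has {1, 3, 4, 5, 6, 7} and shift 7 has {1, 3, 4, 5, 7}, leaving only 2.
Day 2, shift 6: day 2 has {1, 2, 4, 7} and shift 6 has {1, 3, 5}, leaving only 6.
Day 2, shift 1: day 2 has {1, 2, 4, 6, 7} and shift 1 has {1, 2, 4, 5, 7}, leaving only 3.
Day 2, shift 5: day 2 has {1, 2, 3, 4, 6, 7} and shift 5 has {1, 4, 6, 7}, leaving only 5.
Day 3, shift 2: day 3 has {1, 2, 3, 4, 5, 6} and shift 2 has {1, 3, 5, 6}, leaving only 7.
Day 4, shift 5: day 4 has {3, 4, 5, 6} and shift 5 has {1, 4, 5, 6, 7}, leaving only 2.
Day 4, shift 4: day 4 has {2, 3, 4, 5, 6} and shift 4 has {4, 5, 6, 7}, leaving only 1.
Day 4, shift 6: day 4 has {1, 2, 3, 4, 5, 6} and shift 6 has {1, 3, 5, 6}, leaving only 7.
Day 5, shift 3: day 5 has {1, 4, 5, 6} and shift 3 has {1, 2, 3, 4, 5, 6}, leaving only 7.
Day 5, shift 6: day 5 has {1, 4, 5, 6, 7} and shift 6 has {1, 3, 5, 6, 7}, leaving only 2.
Day 5 already has {1, 2, 4, 5, 6, 7} and shift 4 already has {1, 4, 5, 6, 7}, so day 5, shift 4 must be 3.

3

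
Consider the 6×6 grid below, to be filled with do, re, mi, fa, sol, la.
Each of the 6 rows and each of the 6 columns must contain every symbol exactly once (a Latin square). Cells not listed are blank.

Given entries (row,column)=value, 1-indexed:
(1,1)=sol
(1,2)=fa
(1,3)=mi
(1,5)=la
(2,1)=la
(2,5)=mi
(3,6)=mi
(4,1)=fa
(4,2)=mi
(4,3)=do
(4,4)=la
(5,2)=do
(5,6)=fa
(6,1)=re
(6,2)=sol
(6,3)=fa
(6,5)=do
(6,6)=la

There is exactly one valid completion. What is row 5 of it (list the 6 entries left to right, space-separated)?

Row 5, column 1: row 5 has {do, fa} and column 1 has {re, fa, sol, la}, leaving only mi.
Row 2, column 2: row 2 has {mi, la} and column 2 has {do, mi, fa, sol}, leaving only re.
Row 2, column 3: row 2 has {re, mi, la} and column 3 has {do, mi, fa}, leaving only sol.
Row 2, column 6: row 2 has {re, mi, sol, la} and column 6 has {mi, fa, la}, leaving only do.
Row 1, column 6: row 1 has {mi, fa, sol, la} and column 6 has {do, mi, fa, la}, leaving only re.
Row 1, column 4: row 1 has {re, mi, fa, sol, la} and column 4 has {la}, leaving only do.
Row 2, column 4: row 2 has {do, re, mi, sol, la} and column 4 has {do, la}, leaving only fa.
Row 3, column 1: row 3 has {mi} and column 1 has {re, mi, fa, sol, la}, leaving only do.
Row 3, column 2: row 3 has {do, mi} and column 2 has {do, re, mi, fa, sol}, leaving only la.
Row 3, column 3: row 3 has {do, mi, la} and column 3 has {do, mi, fa, sol}, leaving only re.
Row 5, column 3: row 5 has {do, mi, fa} and column 3 has {do, re, mi, fa, sol}, leaving only la.
Row 3, column 4: row 3 has {do, re, mi, la} and column 4 has {do, fa, la}, leaving only sol.
Row 5, column 4: row 5 has {do, mi, fa, la} and column 4 has {do, fa, sol, la}, leaving only re.
Row 5, column 5: row 5 has {do, re, mi, fa, la} and column 5 has {do, mi, la}, leaving only sol.
So row 5 reads: mi do la re sol fa.

mi do la re sol fa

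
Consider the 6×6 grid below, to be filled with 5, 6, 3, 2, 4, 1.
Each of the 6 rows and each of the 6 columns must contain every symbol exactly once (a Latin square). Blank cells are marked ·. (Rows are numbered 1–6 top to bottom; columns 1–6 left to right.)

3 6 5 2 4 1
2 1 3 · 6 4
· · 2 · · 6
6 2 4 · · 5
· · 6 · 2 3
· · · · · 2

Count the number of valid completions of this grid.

Row 2, column 4: eliminating its row and column leaves {5}.
Row 3, column 1: eliminating its row and column leaves {5, 4, 1}.
Row 3, column 2: eliminating its row and column leaves {5, 3, 4}.
Row 3, column 4: eliminating its row and column leaves {5, 3, 4, 1}.
Row 3, column 5: eliminating its row and column leaves {5, 3, 1}.
Row 4, column 4: eliminating its row and column leaves {3, 1}.
Row 4, column 5: eliminating its row and column leaves {3, 1}.
Row 5, column 1: eliminating its row and column leaves {5, 4, 1}.
Row 5, column 2: eliminating its row and column leaves {5, 4}.
Row 5, column 4: eliminating its row and column leaves {5, 4, 1}.
Row 6, column 1: eliminating its row and column leaves {5, 4, 1}.
Row 6, column 2: eliminating its row and column leaves {5, 3, 4}.
Row 6, column 3: eliminating its row and column leaves {1}.
Row 6, column 4: eliminating its row and column leaves {5, 6, 3, 4, 1}.
Row 6, column 5: eliminating its row and column leaves {5, 3, 1}.
Enumerating the assignments across these blanks that avoid any row or column repeat gives 6 completions.

6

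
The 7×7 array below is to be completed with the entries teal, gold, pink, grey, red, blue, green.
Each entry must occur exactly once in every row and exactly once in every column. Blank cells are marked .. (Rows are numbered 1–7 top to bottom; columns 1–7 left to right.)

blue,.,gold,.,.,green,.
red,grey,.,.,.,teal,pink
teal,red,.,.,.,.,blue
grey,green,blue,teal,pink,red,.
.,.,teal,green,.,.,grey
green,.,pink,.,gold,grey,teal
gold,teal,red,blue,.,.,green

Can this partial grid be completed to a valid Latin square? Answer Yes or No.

Yes

No row or column among the givens repeats a symbol, and propagating forced cells runs into no contradiction.
One valid completion exists (for instance, blue pink gold grey teal green red / red grey green gold blue teal pink / teal red grey pink green gold blue / grey green blue teal pink red gold / pink gold teal green red blue grey / green blue pink red gold grey teal / gold teal red blue grey pink green).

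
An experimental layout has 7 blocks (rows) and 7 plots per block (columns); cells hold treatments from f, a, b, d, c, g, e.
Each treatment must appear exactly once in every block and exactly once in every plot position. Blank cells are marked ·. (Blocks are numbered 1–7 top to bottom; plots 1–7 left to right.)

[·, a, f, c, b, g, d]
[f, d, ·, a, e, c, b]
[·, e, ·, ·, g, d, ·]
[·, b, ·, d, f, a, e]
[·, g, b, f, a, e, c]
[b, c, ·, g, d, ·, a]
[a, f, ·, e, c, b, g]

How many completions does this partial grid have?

Block 1, plot 1: eliminating its block and plot leaves {e}.
Block 2, plot 3: eliminating its block and plot leaves {g}.
Block 3, plot 1: eliminating its block and plot leaves {c}.
Block 3, plot 3: eliminating its block and plot leaves {a, c}.
Block 3, plot 4: eliminating its block and plot leaves {b}.
Block 3, plot 7: eliminating its block and plot leaves {f}.
Block 4, plot 1: eliminating its block and plot leaves {c, g}.
Block 4, plot 3: eliminating its block and plot leaves {c, g}.
Block 5, plot 1: eliminating its block and plot leaves {d}.
Block 6, plot 3: eliminating its block and plot leaves {e}.
Block 6, plot 6: eliminating its block and plot leaves {f}.
Block 7, plot 3: eliminating its block and plot leaves {d}.
Only one assignment across all blanks avoids any block or plot repeat, giving 1 completion.

1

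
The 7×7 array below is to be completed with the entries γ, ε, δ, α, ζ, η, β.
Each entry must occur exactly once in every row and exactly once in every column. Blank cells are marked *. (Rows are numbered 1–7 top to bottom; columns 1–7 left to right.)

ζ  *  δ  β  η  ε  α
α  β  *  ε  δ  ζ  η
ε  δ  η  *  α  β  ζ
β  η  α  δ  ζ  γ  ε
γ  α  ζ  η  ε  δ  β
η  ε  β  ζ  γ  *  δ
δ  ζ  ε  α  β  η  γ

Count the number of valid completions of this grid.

Row 1, column 2: eliminating its row and column leaves {γ}.
Row 2, column 3: eliminating its row and column leaves {γ}.
Row 3, column 4: eliminating its row and column leaves {γ}.
Row 6, column 6: eliminating its row and column leaves {α}.
Only one assignment across all blanks avoids any row or column repeat, giving 1 completion.

1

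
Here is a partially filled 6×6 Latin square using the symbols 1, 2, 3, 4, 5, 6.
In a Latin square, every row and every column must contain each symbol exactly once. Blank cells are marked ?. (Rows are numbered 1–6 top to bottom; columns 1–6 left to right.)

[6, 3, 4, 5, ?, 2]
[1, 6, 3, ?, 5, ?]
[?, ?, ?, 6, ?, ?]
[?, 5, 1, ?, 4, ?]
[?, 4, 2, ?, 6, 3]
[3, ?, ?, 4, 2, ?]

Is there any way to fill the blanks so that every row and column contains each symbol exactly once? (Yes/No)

Yes

No row or column among the givens repeats a symbol, and propagating forced cells runs into no contradiction.
One valid completion exists (for instance, 6 3 4 5 1 2 / 1 6 3 2 5 4 / 4 2 5 6 3 1 / 2 5 1 3 4 6 / 5 4 2 1 6 3 / 3 1 6 4 2 5).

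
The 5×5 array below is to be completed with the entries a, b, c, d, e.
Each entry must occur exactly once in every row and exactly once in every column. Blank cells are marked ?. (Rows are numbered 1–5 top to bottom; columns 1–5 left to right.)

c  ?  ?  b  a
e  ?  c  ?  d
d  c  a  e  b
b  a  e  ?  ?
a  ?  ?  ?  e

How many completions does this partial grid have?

Row 1, column 2: eliminating its row and column leaves {d, e}.
Row 1, column 3: eliminating its row and column leaves {d}.
Row 2, column 2: eliminating its row and column leaves {b}.
Row 2, column 4: eliminating its row and column leaves {a}.
Row 4, column 4: eliminating its row and column leaves {c, d}.
Row 4, column 5: eliminating its row and column leaves {c}.
Row 5, column 2: eliminating its row and column leaves {b, d}.
Row 5, column 3: eliminating its row and column leaves {b, d}.
Row 5, column 4: eliminating its row and column leaves {c, d}.
Only one assignment across all blanks avoids any row or column repeat, giving 1 completion.

1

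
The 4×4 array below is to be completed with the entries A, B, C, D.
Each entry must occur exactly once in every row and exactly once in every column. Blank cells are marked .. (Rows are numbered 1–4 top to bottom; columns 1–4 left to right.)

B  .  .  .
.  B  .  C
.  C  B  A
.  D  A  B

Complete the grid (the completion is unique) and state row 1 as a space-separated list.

B A C D

Row 1, column 2: row 1 has {B} and column 2 has {B, C, D}, leaving only A.
Row 1, column 4: row 1 has {A, B} and column 4 has {A, B, C}, leaving only D.
Row 1, column 3: row 1 has {A, B, D} and column 3 has {A, B}, leaving only C.
So row 1 reads: B A C D.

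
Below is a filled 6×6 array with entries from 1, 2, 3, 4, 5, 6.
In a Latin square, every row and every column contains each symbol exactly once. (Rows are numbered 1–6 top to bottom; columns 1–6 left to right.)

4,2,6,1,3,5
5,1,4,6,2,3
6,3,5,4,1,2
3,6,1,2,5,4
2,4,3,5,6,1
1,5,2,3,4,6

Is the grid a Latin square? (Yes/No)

Yes

Each row is a permutation of the 6 symbols, and so is each column.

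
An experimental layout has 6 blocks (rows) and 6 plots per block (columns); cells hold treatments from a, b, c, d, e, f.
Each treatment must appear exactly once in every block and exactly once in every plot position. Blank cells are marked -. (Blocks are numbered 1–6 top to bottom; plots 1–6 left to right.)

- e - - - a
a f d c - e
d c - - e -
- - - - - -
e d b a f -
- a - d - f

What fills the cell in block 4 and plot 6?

Block 2, plot 5: block 2 has {a, c, d, e, f} and plot 5 has {e, f}, leaving only b.
Block 3, plot 6: block 3 has {c, d, e} and plot 6 has {a, e, f}, leaving only b.
Block 3, plot 4: block 3 has {b, c, d, e} and plot 4 has {a, c, d}, leaving only f.
Block 1, plot 4: block 1 has {a, e} and plot 4 has {a, c, d, f}, leaving only b.
Block 3, plot 3: block 3 has {b, c, d, e, f} and plot 3 has {b, d}, leaving only a.
Block 4, plot 2: block 4 has {} and plot 2 has {a, c, d, e, f}, leaving only b.
Block 4, plot 4: block 4 has {b} and plot 4 has {a, b, c, d, f}, leaving only e.
Block 5, plot 6: block 5 has {a, b, d, e, f} and plot 6 has {a, b, e, f}, leaving only c.
Block 4 already has {b, e} and plot 6 already has {a, b, c, e, f}, so block 4, plot 6 must be d.

d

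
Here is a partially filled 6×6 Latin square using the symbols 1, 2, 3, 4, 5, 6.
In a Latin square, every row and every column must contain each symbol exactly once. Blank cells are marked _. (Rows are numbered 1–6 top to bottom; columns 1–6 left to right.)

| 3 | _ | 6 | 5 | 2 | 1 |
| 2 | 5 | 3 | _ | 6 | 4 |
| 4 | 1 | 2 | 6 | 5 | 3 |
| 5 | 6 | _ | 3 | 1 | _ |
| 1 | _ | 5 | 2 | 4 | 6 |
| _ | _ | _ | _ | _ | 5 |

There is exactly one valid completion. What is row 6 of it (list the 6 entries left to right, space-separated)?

Row 6, column 1: row 6 has {5} and column 1 has {1, 2, 3, 4, 5}, leaving only 6.
Row 6, column 5: row 6 has {5, 6} and column 5 has {1, 2, 4, 5, 6}, leaving only 3.
Row 1, column 2: row 1 has {1, 2, 3, 5, 6} and column 2 has {1, 5, 6}, leaving only 4.
Row 6, column 2: row 6 has {3, 5, 6} and column 2 has {1, 4, 5, 6}, leaving only 2.
Row 2, column 4: row 2 has {2, 3, 4, 5, 6} and column 4 has {2, 3, 5, 6}, leaving only 1.
Row 6, column 4: row 6 has {2, 3, 5, 6} and column 4 has {1, 2, 3, 5, 6}, leaving only 4.
Row 6, column 3: row 6 has {2, 3, 4, 5, 6} and column 3 has {2, 3, 5, 6}, leaving only 1.
So row 6 reads: 6 2 1 4 3 5.

6 2 1 4 3 5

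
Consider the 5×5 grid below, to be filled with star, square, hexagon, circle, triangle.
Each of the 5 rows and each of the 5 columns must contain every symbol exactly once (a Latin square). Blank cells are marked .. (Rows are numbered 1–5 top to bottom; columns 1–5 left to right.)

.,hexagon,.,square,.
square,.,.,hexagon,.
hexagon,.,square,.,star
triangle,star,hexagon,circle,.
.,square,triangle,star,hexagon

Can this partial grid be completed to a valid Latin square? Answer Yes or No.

No row or column among the givens repeats a symbol, and propagating forced cells runs into no contradiction.
One valid completion exists (for instance, star hexagon circle square triangle / square triangle star hexagon circle / hexagon circle square triangle star / triangle star hexagon circle square / circle square triangle star hexagon).

Yes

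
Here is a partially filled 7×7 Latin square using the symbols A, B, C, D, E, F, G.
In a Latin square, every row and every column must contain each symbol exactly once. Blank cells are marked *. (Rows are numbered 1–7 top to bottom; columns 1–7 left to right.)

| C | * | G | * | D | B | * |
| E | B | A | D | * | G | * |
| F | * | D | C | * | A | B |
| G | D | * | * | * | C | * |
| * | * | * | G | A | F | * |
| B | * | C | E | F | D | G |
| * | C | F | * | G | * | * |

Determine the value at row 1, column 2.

F

Row 2, column 5: row 2 has {A, B, D, E, G} and column 5 has {A, D, F, G}, leaving only C.
Row 2, column 7: row 2 has {A, B, C, D, E, G} and column 7 has {B, G}, leaving only F.
Row 3, column 5: row 3 has {A, B, C, D, F} and column 5 has {A, C, D, F, G}, leaving only E.
Row 3, column 2: row 3 has {A, B, C, D, E, F} and column 2 has {B, C, D}, leaving only G.
Row 4, column 5: row 4 has {C, D, G} and column 5 has {A, C, D, E, F, G}, leaving only B.
Row 4, column 3: row 4 has {B, C, D, G} and column 3 has {A, C, D, F, G}, leaving only E.
Row 4, column 7: row 4 has {B, C, D, E, G} and column 7 has {B, F, G}, leaving only A.
Row 1, column 7: row 1 has {B, C, D, G} and column 7 has {A, B, F, G}, leaving only E.
Row 4, column 4: row 4 has {A, B, C, D, E, G} and column 4 has {C, D, E, G}, leaving only F.
Row 1, column 4: row 1 has {B, C, D, E, G} and column 4 has {C, D, E, F, G}, leaving only A.
Row 1 already has {A, B, C, D, E, G} and column 2 already has {B, C, D, G}, so row 1, column 2 must be F.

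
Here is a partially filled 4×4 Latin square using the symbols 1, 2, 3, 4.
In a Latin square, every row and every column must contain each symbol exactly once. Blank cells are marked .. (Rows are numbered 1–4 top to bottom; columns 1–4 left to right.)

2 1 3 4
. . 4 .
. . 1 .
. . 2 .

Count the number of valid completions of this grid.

4

Row 2, column 1: eliminating its row and column leaves {1, 3}.
Row 2, column 2: eliminating its row and column leaves {2, 3}.
Row 2, column 4: eliminating its row and column leaves {1, 2, 3}.
Row 3, column 1: eliminating its row and column leaves {3, 4}.
Row 3, column 2: eliminating its row and column leaves {2, 3, 4}.
Row 3, column 4: eliminating its row and column leaves {2, 3}.
Row 4, column 1: eliminating its row and column leaves {1, 3, 4}.
Row 4, column 2: eliminating its row and column leaves {3, 4}.
Row 4, column 4: eliminating its row and column leaves {1, 3}.
Enumerating the assignments across these blanks that avoid any row or column repeat gives 4 completions.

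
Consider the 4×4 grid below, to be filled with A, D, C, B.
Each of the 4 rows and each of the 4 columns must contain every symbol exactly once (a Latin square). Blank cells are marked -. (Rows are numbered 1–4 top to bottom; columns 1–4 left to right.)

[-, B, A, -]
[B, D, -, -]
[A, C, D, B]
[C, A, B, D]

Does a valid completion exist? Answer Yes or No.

No row or column among the givens repeats a symbol, and propagating forced cells runs into no contradiction.
One valid completion exists (for instance, D B A C / B D C A / A C D B / C A B D).

Yes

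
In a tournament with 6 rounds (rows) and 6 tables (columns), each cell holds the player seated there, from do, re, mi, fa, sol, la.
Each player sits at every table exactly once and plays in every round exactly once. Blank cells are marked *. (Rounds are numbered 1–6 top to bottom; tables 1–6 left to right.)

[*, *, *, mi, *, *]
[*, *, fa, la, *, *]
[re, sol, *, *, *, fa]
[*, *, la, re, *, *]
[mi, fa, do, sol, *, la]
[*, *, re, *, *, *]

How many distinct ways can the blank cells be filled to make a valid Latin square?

16

Round 1, table 1: eliminating its round and table leaves {do, fa, sol, la}.
Round 1, table 2: eliminating its round and table leaves {do, re, la}.
Round 1, table 3: eliminating its round and table leaves {sol}.
Round 1, table 5: eliminating its round and table leaves {do, re, fa, sol, la}.
Round 1, table 6: eliminating its round and table leaves {do, re, sol}.
Round 2, table 1: eliminating its round and table leaves {do, sol}.
Round 2, table 2: eliminating its round and table leaves {do, re, mi}.
Round 2, table 5: eliminating its round and table leaves {do, re, mi, sol}.
Round 2, table 6: eliminating its round and table leaves {do, re, mi, sol}.
Round 3, table 3: eliminating its round and table leaves {mi}.
Round 3, table 4: eliminating its round and table leaves {do}.
Round 3, table 5: eliminating its round and table leaves {do, mi, la}.
Round 4, table 1: eliminating its round and table leaves {do, fa, sol}.
Round 4, table 2: eliminating its round and table leaves {do, mi}.
Round 4, table 5: eliminating its round and table leaves {do, mi, fa, sol}.
Round 4, table 6: eliminating its round and table leaves {do, mi, sol}.
Round 5, table 5: eliminating its round and table leaves {re}.
Round 6, table 1: eliminating its round and table leaves {do, fa, sol, la}.
Round 6, table 2: eliminating its round and table leaves {do, mi, la}.
Round 6, table 4: eliminating its round and table leaves {do, fa}.
Round 6, table 5: eliminating its round and table leaves {do, mi, fa, sol, la}.
Round 6, table 6: eliminating its round and table leaves {do, mi, sol}.
Enumerating the assignments across these blanks that avoid any round or table repeat gives 16 completions.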